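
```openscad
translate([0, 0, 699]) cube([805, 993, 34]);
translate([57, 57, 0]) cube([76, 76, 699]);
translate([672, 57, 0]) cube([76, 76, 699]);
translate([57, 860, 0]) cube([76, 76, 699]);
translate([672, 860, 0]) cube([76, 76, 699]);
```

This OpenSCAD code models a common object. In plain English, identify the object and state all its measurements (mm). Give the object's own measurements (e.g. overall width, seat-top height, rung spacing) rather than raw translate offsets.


A rectangular dining table. The top is 805×993×34 mm with its upper surface at z = 733 mm. It stands on four 76×76 mm square legs, each inset 57 mm from the nearest pair of top edges, running from the floor to the underside of the top.


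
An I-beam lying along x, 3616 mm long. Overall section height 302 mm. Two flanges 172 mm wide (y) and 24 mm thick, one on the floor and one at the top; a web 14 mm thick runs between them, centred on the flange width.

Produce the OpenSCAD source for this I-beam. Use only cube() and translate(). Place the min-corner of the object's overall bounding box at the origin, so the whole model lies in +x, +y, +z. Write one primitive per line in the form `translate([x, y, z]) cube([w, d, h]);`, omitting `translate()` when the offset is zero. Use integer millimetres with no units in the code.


cube([3616, 172, 24]);
translate([0, 79, 24]) cube([3616, 14, 254]);
translate([0, 0, 278]) cube([3616, 172, 24]);


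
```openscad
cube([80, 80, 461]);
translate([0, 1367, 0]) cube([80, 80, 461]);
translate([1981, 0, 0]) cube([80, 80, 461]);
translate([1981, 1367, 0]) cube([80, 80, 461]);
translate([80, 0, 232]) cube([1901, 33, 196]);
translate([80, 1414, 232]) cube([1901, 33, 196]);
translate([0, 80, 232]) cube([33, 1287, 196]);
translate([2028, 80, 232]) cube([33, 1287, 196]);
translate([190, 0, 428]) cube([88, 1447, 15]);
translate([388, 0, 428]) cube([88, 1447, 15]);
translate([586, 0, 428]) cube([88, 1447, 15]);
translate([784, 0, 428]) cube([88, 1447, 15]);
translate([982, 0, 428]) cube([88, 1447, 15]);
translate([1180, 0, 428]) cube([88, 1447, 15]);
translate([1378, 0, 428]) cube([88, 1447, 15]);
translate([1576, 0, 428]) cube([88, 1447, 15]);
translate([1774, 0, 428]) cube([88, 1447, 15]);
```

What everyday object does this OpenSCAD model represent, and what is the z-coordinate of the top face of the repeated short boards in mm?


A bed frame. The slat-top height is 443 mm.

Four posts, four rails, and a row of slats — a bed frame. Slats sit on the rails at z = 232 + 196 = 428; with slat thickness 15, the top is 443 mm.


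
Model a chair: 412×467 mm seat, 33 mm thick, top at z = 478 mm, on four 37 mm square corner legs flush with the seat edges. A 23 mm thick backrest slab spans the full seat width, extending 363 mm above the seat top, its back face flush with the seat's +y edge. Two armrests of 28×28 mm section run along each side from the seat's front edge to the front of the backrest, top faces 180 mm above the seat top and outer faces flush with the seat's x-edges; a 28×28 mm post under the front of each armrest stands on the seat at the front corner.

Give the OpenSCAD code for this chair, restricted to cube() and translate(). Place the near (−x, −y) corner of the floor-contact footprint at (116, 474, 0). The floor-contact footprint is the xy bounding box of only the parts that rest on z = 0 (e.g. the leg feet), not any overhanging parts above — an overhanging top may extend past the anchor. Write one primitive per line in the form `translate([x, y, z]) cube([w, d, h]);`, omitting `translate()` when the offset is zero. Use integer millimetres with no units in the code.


translate([116, 474, 445]) cube([412, 467, 33]);
translate([116, 474, 0]) cube([37, 37, 445]);
translate([491, 474, 0]) cube([37, 37, 445]);
translate([116, 904, 0]) cube([37, 37, 445]);
translate([491, 904, 0]) cube([37, 37, 445]);
translate([116, 918, 478]) cube([412, 23, 363]);
translate([116, 474, 630]) cube([28, 444, 28]);
translate([500, 474, 630]) cube([28, 444, 28]);
translate([116, 474, 478]) cube([28, 28, 152]);
translate([500, 474, 478]) cube([28, 28, 152]);


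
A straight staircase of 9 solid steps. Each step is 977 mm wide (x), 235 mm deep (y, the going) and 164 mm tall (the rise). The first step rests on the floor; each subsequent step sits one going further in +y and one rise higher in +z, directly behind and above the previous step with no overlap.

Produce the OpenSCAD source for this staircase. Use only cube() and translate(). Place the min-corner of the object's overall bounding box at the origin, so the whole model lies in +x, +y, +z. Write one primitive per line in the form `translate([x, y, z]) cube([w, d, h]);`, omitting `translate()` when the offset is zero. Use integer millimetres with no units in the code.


cube([977, 235, 164]);
translate([0, 235, 164]) cube([977, 235, 164]);
translate([0, 470, 328]) cube([977, 235, 164]);
translate([0, 705, 492]) cube([977, 235, 164]);
translate([0, 940, 656]) cube([977, 235, 164]);
translate([0, 1175, 820]) cube([977, 235, 164]);
translate([0, 1410, 984]) cube([977, 235, 164]);
translate([0, 1645, 1148]) cube([977, 235, 164]);
translate([0, 1880, 1312]) cube([977, 235, 164]);


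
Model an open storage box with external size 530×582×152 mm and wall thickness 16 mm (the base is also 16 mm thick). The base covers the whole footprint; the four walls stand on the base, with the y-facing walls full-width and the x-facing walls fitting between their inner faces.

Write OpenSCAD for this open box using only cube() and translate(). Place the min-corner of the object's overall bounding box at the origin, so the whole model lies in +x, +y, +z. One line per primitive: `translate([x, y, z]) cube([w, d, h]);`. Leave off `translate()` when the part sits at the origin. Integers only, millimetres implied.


cube([530, 582, 16]);
translate([0, 0, 16]) cube([530, 16, 136]);
translate([0, 566, 16]) cube([530, 16, 136]);
translate([0, 16, 16]) cube([16, 550, 136]);
translate([514, 16, 16]) cube([16, 550, 136]);


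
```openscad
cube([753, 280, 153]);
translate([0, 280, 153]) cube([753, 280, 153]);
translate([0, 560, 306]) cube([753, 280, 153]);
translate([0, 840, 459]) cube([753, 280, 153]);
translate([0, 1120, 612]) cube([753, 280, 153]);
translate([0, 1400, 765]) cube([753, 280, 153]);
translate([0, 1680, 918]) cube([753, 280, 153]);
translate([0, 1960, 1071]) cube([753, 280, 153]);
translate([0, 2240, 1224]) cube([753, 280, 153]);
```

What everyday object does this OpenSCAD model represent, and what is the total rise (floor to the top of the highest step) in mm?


A staircase. The total rise is 1377 mm.

9 identical blocks, each offset up and back from the previous — a staircase. Each step is 153 mm tall and there are 9 of them, so the total rise is 9 × 153 = 1377 mm.


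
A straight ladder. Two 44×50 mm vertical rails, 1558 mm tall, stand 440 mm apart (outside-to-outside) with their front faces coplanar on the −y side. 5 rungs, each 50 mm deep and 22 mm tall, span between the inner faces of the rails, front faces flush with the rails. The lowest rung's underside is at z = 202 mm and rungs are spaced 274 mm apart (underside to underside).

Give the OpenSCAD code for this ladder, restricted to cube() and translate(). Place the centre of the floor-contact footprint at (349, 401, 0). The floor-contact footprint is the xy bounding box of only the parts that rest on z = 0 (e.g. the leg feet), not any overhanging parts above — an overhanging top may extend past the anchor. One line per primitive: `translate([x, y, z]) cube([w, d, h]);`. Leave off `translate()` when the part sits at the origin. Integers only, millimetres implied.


translate([129, 376, 0]) cube([44, 50, 1558]);
translate([525, 376, 0]) cube([44, 50, 1558]);
translate([173, 376, 202]) cube([352, 50, 22]);
translate([173, 376, 476]) cube([352, 50, 22]);
translate([173, 376, 750]) cube([352, 50, 22]);
translate([173, 376, 1024]) cube([352, 50, 22]);
translate([173, 376, 1298]) cube([352, 50, 22]);


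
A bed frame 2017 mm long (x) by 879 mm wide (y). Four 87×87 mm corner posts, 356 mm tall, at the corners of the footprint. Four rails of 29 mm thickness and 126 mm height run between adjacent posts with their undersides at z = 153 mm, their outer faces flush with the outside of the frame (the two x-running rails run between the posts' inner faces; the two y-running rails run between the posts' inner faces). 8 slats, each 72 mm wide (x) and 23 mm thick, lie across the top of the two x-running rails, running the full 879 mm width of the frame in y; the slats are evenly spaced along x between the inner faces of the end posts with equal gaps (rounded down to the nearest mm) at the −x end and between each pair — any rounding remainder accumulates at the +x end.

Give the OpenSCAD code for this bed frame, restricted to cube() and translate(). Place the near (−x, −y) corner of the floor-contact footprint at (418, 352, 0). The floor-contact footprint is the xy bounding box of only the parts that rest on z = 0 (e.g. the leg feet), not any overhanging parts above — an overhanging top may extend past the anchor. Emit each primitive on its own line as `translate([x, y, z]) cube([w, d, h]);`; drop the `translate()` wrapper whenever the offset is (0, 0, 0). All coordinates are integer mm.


translate([418, 352, 0]) cube([87, 87, 356]);
translate([418, 1144, 0]) cube([87, 87, 356]);
translate([2348, 352, 0]) cube([87, 87, 356]);
translate([2348, 1144, 0]) cube([87, 87, 356]);
translate([505, 352, 153]) cube([1843, 29, 126]);
translate([505, 1202, 153]) cube([1843, 29, 126]);
translate([418, 439, 153]) cube([29, 705, 126]);
translate([2406, 439, 153]) cube([29, 705, 126]);
translate([645, 352, 279]) cube([72, 879, 23]);
translate([857, 352, 279]) cube([72, 879, 23]);
translate([1069, 352, 279]) cube([72, 879, 23]);
translate([1281, 352, 279]) cube([72, 879, 23]);
translate([1493, 352, 279]) cube([72, 879, 23]);
translate([1705, 352, 279]) cube([72, 879, 23]);
translate([1917, 352, 279]) cube([72, 879, 23]);
translate([2129, 352, 279]) cube([72, 879, 23]);


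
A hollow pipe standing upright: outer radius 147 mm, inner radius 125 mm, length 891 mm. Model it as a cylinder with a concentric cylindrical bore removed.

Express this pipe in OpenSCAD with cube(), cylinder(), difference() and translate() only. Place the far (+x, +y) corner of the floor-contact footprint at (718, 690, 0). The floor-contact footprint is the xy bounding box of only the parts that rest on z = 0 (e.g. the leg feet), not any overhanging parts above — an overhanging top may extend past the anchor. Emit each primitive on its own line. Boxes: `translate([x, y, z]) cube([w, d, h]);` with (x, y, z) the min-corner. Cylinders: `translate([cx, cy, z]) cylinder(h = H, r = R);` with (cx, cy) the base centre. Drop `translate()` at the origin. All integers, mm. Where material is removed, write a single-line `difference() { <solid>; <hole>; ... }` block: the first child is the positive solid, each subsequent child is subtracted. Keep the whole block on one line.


difference() { translate([571, 543, 0]) cylinder(h = 891, r = 147); translate([571, 543, 0]) cylinder(h = 891, r = 125); }


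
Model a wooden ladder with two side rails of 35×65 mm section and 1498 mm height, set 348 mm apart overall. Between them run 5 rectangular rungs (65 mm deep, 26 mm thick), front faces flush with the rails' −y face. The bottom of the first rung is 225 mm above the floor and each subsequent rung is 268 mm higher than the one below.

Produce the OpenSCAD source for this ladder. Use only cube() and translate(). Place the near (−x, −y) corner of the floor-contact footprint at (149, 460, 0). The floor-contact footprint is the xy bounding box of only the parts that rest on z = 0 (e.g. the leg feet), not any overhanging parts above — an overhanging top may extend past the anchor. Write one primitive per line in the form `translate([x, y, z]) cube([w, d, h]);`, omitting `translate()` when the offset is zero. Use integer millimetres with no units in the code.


translate([149, 460, 0]) cube([35, 65, 1498]);
translate([462, 460, 0]) cube([35, 65, 1498]);
translate([184, 460, 225]) cube([278, 65, 26]);
translate([184, 460, 493]) cube([278, 65, 26]);
translate([184, 460, 761]) cube([278, 65, 26]);
translate([184, 460, 1029]) cube([278, 65, 26]);
translate([184, 460, 1297]) cube([278, 65, 26]);


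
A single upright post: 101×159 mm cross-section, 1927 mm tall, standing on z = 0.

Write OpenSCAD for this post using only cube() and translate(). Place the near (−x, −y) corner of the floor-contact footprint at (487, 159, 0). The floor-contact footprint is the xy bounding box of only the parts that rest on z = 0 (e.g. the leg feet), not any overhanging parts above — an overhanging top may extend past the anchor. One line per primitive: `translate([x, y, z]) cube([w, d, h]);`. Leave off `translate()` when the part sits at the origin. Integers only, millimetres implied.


translate([487, 159, 0]) cube([101, 159, 1927]);


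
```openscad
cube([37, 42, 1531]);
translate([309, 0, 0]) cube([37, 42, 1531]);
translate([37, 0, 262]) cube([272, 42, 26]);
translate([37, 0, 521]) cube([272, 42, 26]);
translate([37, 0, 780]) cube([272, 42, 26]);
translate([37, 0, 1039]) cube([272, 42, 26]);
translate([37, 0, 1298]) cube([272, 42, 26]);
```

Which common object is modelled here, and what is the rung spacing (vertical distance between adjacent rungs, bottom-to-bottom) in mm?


A ladder. The rung spacing is 259 mm.

Two tall 37×42 posts with 5 short bars between them — a ladder. Adjacent rungs sit at z = 262 and z = 521, so the spacing is 521 − 262 = 259 mm.


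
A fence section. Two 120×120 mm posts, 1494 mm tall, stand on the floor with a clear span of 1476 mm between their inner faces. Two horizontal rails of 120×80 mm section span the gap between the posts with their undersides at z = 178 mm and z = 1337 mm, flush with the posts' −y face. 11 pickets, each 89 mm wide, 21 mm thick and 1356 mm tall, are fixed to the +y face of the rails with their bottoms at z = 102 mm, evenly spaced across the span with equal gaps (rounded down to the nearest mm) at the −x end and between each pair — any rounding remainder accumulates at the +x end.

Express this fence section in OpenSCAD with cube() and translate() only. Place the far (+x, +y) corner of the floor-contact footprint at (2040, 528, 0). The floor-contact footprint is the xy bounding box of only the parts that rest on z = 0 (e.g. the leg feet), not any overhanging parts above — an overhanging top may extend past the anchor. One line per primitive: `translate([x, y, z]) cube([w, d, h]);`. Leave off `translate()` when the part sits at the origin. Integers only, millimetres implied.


translate([324, 408, 0]) cube([120, 120, 1494]);
translate([1920, 408, 0]) cube([120, 120, 1494]);
translate([444, 408, 178]) cube([1476, 120, 80]);
translate([444, 408, 1337]) cube([1476, 120, 80]);
translate([485, 528, 102]) cube([89, 21, 1356]);
translate([615, 528, 102]) cube([89, 21, 1356]);
translate([745, 528, 102]) cube([89, 21, 1356]);
translate([875, 528, 102]) cube([89, 21, 1356]);
translate([1005, 528, 102]) cube([89, 21, 1356]);
translate([1135, 528, 102]) cube([89, 21, 1356]);
translate([1265, 528, 102]) cube([89, 21, 1356]);
translate([1395, 528, 102]) cube([89, 21, 1356]);
translate([1525, 528, 102]) cube([89, 21, 1356]);
translate([1655, 528, 102]) cube([89, 21, 1356]);
translate([1785, 528, 102]) cube([89, 21, 1356]);


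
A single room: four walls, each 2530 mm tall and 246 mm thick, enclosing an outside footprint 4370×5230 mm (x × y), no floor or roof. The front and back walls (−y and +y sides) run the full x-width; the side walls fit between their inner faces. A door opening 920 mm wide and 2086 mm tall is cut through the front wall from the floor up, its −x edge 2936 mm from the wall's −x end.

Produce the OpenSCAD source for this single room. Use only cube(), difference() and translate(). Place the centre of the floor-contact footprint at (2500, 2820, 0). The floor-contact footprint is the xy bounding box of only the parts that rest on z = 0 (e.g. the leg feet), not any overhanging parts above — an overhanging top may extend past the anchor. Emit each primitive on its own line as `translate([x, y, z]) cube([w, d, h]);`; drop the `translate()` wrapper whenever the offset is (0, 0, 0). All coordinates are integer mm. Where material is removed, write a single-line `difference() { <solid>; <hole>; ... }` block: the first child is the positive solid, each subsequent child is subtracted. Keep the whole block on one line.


difference() { translate([315, 205, 0]) cube([4370, 246, 2530]); translate([3251, 205, 0]) cube([920, 246, 2086]); }
translate([315, 5189, 0]) cube([4370, 246, 2530]);
translate([315, 451, 0]) cube([246, 4738, 2530]);
translate([4439, 451, 0]) cube([246, 4738, 2530]);


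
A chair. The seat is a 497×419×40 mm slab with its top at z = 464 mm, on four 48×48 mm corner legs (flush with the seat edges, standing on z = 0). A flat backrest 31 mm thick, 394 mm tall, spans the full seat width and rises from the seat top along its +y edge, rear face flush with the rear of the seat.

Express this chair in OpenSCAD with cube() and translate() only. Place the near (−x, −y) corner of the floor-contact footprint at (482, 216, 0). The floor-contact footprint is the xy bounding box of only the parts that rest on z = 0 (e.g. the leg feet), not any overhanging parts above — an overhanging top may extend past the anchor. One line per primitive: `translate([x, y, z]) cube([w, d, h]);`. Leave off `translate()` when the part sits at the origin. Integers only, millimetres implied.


// leg_h = 464 - 40 = 424
translate([482, 216, 424]) cube([497, 419, 40]);
translate([482, 216, 0]) cube([48, 48, 424]);
translate([931, 216, 0]) cube([48, 48, 424]);
translate([482, 587, 0]) cube([48, 48, 424]);
translate([931, 587, 0]) cube([48, 48, 424]);
translate([482, 604, 464]) cube([497, 31, 394]);


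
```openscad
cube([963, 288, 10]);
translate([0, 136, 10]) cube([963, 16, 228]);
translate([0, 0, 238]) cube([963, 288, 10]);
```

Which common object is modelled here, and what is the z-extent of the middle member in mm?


An I-beam. The web height is 228 mm.

Two wide flanges with a thin centred web — an I-beam. Overall 248 mm minus two 10 mm flanges gives a web of 248 − 2·10 = 228 mm.


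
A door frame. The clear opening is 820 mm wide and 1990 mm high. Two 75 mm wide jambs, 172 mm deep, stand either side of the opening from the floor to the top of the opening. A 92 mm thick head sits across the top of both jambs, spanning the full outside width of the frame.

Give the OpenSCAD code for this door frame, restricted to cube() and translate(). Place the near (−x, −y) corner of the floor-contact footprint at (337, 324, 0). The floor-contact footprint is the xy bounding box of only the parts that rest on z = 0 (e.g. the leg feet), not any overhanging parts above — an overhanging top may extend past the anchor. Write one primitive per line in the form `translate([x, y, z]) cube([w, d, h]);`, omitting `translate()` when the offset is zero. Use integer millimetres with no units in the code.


translate([337, 324, 0]) cube([75, 172, 1990]);
translate([1232, 324, 0]) cube([75, 172, 1990]);
translate([337, 324, 1990]) cube([970, 172, 92]);


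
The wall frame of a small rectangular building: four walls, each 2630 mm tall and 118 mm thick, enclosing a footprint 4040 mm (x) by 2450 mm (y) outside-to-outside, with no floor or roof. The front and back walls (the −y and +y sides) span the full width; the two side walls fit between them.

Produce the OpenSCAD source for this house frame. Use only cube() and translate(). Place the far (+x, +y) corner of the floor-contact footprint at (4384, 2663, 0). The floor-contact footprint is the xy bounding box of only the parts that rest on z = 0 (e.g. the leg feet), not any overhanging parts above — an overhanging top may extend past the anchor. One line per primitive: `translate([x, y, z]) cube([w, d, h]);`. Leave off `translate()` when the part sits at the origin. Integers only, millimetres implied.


translate([344, 213, 0]) cube([4040, 118, 2630]);
translate([344, 2545, 0]) cube([4040, 118, 2630]);
translate([344, 331, 0]) cube([118, 2214, 2630]);
translate([4266, 331, 0]) cube([118, 2214, 2630]);


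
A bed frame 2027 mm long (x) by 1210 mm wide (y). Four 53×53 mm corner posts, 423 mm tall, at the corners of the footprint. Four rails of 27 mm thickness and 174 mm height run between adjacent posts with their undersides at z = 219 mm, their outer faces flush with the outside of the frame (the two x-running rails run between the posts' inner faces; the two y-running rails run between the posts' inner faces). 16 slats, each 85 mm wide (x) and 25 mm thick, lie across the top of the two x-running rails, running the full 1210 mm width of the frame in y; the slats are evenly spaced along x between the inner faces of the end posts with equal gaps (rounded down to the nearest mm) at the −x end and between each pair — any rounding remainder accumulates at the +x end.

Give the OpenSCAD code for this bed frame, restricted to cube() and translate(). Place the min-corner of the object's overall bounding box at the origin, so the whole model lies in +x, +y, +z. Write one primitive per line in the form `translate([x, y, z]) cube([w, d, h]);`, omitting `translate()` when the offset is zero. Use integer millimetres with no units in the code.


cube([53, 53, 423]);
translate([0, 1157, 0]) cube([53, 53, 423]);
translate([1974, 0, 0]) cube([53, 53, 423]);
translate([1974, 1157, 0]) cube([53, 53, 423]);
translate([53, 0, 219]) cube([1921, 27, 174]);
translate([53, 1183, 219]) cube([1921, 27, 174]);
translate([0, 53, 219]) cube([27, 1104, 174]);
translate([2000, 53, 219]) cube([27, 1104, 174]);
translate([86, 0, 393]) cube([85, 1210, 25]);
translate([204, 0, 393]) cube([85, 1210, 25]);
translate([322, 0, 393]) cube([85, 1210, 25]);
translate([440, 0, 393]) cube([85, 1210, 25]);
translate([558, 0, 393]) cube([85, 1210, 25]);
translate([676, 0, 393]) cube([85, 1210, 25]);
translate([794, 0, 393]) cube([85, 1210, 25]);
translate([912, 0, 393]) cube([85, 1210, 25]);
translate([1030, 0, 393]) cube([85, 1210, 25]);
translate([1148, 0, 393]) cube([85, 1210, 25]);
translate([1266, 0, 393]) cube([85, 1210, 25]);
translate([1384, 0, 393]) cube([85, 1210, 25]);
translate([1502, 0, 393]) cube([85, 1210, 25]);
translate([1620, 0, 393]) cube([85, 1210, 25]);
translate([1738, 0, 393]) cube([85, 1210, 25]);
translate([1856, 0, 393]) cube([85, 1210, 25]);


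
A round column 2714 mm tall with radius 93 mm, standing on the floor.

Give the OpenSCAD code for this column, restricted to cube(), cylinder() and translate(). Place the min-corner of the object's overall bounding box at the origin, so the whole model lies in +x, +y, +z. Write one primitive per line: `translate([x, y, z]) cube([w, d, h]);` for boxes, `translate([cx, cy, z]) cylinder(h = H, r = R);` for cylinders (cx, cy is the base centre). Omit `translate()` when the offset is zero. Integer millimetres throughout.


translate([93, 93, 0]) cylinder(h = 2714, r = 93);


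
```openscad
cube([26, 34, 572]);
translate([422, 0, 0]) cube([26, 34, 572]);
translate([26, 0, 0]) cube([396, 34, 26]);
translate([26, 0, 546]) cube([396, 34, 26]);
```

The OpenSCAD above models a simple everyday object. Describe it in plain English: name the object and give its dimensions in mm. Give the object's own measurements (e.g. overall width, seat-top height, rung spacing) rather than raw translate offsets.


A rectangular picture frame lying in the x–z plane (depth along y). The opening is 396 mm wide (x) by 520 mm tall (z), surrounded by a border 26 mm wide on all four sides. The frame is 34 mm deep and is made of two full-height vertical stiles with two horizontal rails fitted between them.


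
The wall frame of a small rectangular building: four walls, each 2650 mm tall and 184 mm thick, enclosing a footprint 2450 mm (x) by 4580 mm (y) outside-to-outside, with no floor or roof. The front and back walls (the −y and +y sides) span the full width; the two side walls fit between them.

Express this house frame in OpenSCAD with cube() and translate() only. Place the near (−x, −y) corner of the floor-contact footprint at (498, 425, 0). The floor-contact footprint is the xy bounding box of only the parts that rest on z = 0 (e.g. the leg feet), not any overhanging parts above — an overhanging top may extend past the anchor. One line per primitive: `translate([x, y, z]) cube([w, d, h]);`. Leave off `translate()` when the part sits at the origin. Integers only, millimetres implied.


translate([498, 425, 0]) cube([2450, 184, 2650]);
translate([498, 4821, 0]) cube([2450, 184, 2650]);
translate([498, 609, 0]) cube([184, 4212, 2650]);
translate([2764, 609, 0]) cube([184, 4212, 2650]);


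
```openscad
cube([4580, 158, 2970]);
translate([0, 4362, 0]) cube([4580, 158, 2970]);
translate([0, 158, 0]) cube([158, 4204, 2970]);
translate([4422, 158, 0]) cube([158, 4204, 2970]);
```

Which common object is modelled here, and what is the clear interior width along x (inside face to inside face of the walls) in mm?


A house (or room) frame. The interior width is 4264 mm.

Four 2970 mm walls enclosing a rectangle with no floor or roof — a room or house frame. Outside width is 4580 mm and wall thickness is 158 mm, so the interior width is 4580 − 2 × 158 = 4264 mm.


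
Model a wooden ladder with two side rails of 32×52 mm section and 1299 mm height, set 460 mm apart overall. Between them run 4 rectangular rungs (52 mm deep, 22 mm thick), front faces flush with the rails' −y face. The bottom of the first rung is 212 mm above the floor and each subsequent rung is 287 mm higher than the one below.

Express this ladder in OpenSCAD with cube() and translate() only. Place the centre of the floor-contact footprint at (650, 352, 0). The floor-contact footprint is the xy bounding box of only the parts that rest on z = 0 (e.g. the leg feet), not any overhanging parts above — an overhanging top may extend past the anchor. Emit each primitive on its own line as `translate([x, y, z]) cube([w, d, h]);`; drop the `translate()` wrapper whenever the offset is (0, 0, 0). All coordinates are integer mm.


// rung span = 460 - 2*32 = 396
// rung[k] z = 212 + k*287
translate([420, 326, 0]) cube([32, 52, 1299]);
translate([848, 326, 0]) cube([32, 52, 1299]);
translate([452, 326, 212]) cube([396, 52, 22]);
translate([452, 326, 499]) cube([396, 52, 22]);
translate([452, 326, 786]) cube([396, 52, 22]);
translate([452, 326, 1073]) cube([396, 52, 22]);


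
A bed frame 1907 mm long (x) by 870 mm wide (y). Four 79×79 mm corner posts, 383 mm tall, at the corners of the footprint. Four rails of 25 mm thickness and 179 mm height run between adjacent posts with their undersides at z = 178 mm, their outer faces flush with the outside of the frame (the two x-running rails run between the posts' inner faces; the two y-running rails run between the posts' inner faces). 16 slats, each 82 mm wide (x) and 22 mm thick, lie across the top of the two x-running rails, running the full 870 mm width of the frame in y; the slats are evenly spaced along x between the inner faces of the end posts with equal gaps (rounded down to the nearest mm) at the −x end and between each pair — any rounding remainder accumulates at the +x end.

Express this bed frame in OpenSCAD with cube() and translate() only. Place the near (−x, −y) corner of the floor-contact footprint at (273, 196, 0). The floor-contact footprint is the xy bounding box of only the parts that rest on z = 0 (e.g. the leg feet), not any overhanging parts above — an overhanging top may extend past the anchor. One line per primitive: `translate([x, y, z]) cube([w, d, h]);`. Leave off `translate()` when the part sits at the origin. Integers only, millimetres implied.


translate([273, 196, 0]) cube([79, 79, 383]);
translate([273, 987, 0]) cube([79, 79, 383]);
translate([2101, 196, 0]) cube([79, 79, 383]);
translate([2101, 987, 0]) cube([79, 79, 383]);
translate([352, 196, 178]) cube([1749, 25, 179]);
translate([352, 1041, 178]) cube([1749, 25, 179]);
translate([273, 275, 178]) cube([25, 712, 179]);
translate([2155, 275, 178]) cube([25, 712, 179]);
translate([377, 196, 357]) cube([82, 870, 22]);
translate([484, 196, 357]) cube([82, 870, 22]);
translate([591, 196, 357]) cube([82, 870, 22]);
translate([698, 196, 357]) cube([82, 870, 22]);
translate([805, 196, 357]) cube([82, 870, 22]);
translate([912, 196, 357]) cube([82, 870, 22]);
translate([1019, 196, 357]) cube([82, 870, 22]);
translate([1126, 196, 357]) cube([82, 870, 22]);
translate([1233, 196, 357]) cube([82, 870, 22]);
translate([1340, 196, 357]) cube([82, 870, 22]);
translate([1447, 196, 357]) cube([82, 870, 22]);
translate([1554, 196, 357]) cube([82, 870, 22]);
translate([1661, 196, 357]) cube([82, 870, 22]);
translate([1768, 196, 357]) cube([82, 870, 22]);
translate([1875, 196, 357]) cube([82, 870, 22]);
translate([1982, 196, 357]) cube([82, 870, 22]);


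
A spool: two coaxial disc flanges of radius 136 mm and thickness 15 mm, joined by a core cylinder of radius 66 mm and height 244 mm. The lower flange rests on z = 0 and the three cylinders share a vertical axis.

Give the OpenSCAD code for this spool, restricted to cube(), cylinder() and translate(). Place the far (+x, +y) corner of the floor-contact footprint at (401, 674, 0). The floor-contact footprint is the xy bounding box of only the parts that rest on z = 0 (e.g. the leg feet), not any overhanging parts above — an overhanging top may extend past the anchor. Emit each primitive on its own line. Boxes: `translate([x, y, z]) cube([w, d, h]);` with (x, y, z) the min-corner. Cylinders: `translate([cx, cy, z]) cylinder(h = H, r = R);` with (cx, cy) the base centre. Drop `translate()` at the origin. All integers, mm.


translate([265, 538, 0]) cylinder(h = 15, r = 136);
translate([265, 538, 15]) cylinder(h = 244, r = 66);
translate([265, 538, 259]) cylinder(h = 15, r = 136);


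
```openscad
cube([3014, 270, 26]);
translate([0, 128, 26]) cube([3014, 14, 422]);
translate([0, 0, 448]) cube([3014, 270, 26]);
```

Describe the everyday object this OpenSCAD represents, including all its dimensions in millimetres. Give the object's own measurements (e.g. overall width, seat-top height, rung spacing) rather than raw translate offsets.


An I-beam lying along x, 3014 mm long. Overall section height 474 mm. Two flanges 270 mm wide (y) and 26 mm thick, one on the floor and one at the top; a web 14 mm thick runs between them, centred on the flange width.


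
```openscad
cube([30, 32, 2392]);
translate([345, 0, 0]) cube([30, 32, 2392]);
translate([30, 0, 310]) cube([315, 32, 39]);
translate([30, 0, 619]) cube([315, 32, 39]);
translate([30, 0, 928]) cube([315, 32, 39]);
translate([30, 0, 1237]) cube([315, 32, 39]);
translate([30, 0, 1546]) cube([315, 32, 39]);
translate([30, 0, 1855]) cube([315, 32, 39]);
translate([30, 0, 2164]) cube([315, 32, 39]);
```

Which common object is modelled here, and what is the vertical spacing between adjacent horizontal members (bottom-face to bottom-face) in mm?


A ladder. The rung spacing is 309 mm.

Two tall 30×32 posts with 7 short bars between them — a ladder. Adjacent rungs sit at z = 310 and z = 619, so the spacing is 619 − 310 = 309 mm.


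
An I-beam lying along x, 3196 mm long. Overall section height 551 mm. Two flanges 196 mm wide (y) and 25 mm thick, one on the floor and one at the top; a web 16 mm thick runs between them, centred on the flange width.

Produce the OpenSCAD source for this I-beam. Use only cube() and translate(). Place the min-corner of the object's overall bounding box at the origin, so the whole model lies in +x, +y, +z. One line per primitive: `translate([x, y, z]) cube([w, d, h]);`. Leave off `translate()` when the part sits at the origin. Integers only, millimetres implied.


cube([3196, 196, 25]);
translate([0, 90, 25]) cube([3196, 16, 501]);
translate([0, 0, 526]) cube([3196, 196, 25]);


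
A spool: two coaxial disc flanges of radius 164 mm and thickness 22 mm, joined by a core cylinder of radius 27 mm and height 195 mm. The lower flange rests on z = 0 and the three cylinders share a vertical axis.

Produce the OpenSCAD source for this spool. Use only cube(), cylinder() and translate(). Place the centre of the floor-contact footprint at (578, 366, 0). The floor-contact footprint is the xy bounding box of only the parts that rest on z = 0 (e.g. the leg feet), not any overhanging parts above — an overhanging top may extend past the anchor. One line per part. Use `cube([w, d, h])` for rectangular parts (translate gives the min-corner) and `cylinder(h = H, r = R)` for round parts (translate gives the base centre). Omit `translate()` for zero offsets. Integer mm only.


translate([578, 366, 0]) cylinder(h = 22, r = 164);
translate([578, 366, 22]) cylinder(h = 195, r = 27);
translate([578, 366, 217]) cylinder(h = 22, r = 164);


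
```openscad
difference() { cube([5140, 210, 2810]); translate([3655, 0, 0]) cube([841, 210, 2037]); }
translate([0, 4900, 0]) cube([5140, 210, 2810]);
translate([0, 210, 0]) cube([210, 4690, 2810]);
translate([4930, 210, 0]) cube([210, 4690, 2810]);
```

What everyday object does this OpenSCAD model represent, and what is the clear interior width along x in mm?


A single room. The interior width is 4720 mm.

Four walls enclosing a rectangle with a door in the front wall — a room. Outside width 5140 minus two 210 mm walls gives 4720 mm.


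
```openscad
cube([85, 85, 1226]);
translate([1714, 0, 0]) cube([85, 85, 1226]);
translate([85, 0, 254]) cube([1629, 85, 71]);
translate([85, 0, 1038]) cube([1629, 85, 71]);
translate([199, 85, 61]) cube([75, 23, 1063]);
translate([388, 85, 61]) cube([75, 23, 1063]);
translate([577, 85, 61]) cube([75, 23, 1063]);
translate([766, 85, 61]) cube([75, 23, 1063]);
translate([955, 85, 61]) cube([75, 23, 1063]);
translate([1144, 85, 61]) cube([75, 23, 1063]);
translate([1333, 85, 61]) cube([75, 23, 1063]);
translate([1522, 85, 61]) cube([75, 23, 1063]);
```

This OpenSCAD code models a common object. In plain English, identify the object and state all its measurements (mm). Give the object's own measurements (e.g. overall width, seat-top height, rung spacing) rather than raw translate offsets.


A fence section. Two 85×85 mm posts, 1226 mm tall, stand on the floor with a clear span of 1629 mm between their inner faces. Two horizontal rails of 85×71 mm section span the gap between the posts with their undersides at z = 254 mm and z = 1038 mm, flush with the posts' −y face. 8 pickets, each 75 mm wide, 23 mm thick and 1063 mm tall, are fixed to the +y face of the rails with their bottoms at z = 61 mm, spaced across the span with a 114 mm gap after the −x post and between neighbouring pickets, with 117 mm left before the +x post.


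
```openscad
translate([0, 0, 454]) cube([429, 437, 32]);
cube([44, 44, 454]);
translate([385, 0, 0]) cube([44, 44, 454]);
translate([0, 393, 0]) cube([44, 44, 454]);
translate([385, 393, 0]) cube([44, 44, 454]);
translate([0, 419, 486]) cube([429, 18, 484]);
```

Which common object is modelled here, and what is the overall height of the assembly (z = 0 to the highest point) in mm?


A chair. The overall height is 970 mm.

A slab on four corner posts with a tall panel at the back — a chair. The seat slab sits at z = 454 with thickness 32, and the 484 mm backrest starts at the seat top, so the overall height is 454 + 32 + 484 = 970 mm.


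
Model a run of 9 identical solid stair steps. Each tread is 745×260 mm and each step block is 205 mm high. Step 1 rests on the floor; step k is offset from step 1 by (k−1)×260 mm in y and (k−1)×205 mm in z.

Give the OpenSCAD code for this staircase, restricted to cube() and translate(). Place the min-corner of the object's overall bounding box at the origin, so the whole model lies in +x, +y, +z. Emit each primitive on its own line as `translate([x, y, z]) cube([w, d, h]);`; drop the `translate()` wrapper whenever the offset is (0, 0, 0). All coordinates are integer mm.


cube([745, 260, 205]);
translate([0, 260, 205]) cube([745, 260, 205]);
translate([0, 520, 410]) cube([745, 260, 205]);
translate([0, 780, 615]) cube([745, 260, 205]);
translate([0, 1040, 820]) cube([745, 260, 205]);
translate([0, 1300, 1025]) cube([745, 260, 205]);
translate([0, 1560, 1230]) cube([745, 260, 205]);
translate([0, 1820, 1435]) cube([745, 260, 205]);
translate([0, 2080, 1640]) cube([745, 260, 205]);


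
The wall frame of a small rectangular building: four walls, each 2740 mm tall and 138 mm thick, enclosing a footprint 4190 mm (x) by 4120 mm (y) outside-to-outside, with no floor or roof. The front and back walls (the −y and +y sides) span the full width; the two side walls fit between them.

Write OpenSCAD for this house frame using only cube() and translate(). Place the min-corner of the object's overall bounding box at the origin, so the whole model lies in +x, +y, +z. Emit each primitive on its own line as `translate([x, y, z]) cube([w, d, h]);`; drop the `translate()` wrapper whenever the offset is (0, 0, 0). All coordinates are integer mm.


cube([4190, 138, 2740]);
translate([0, 3982, 0]) cube([4190, 138, 2740]);
translate([0, 138, 0]) cube([138, 3844, 2740]);
translate([4052, 138, 0]) cube([138, 3844, 2740]);


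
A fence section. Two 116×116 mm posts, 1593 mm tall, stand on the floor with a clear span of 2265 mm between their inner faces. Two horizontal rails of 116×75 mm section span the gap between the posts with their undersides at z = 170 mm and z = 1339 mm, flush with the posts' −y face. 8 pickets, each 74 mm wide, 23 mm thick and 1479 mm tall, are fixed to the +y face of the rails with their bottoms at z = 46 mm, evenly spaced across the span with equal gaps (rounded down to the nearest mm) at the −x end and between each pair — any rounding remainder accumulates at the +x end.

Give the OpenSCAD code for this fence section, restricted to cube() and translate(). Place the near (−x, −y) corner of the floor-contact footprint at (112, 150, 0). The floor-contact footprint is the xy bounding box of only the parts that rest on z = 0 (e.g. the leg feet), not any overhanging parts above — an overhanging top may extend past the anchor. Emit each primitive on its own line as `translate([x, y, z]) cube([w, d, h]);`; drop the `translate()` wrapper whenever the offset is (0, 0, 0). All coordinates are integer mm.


translate([112, 150, 0]) cube([116, 116, 1593]);
translate([2493, 150, 0]) cube([116, 116, 1593]);
translate([228, 150, 170]) cube([2265, 116, 75]);
translate([228, 150, 1339]) cube([2265, 116, 75]);
translate([413, 266, 46]) cube([74, 23, 1479]);
translate([672, 266, 46]) cube([74, 23, 1479]);
translate([931, 266, 46]) cube([74, 23, 1479]);
translate([1190, 266, 46]) cube([74, 23, 1479]);
translate([1449, 266, 46]) cube([74, 23, 1479]);
translate([1708, 266, 46]) cube([74, 23, 1479]);
translate([1967, 266, 46]) cube([74, 23, 1479]);
translate([2226, 266, 46]) cube([74, 23, 1479]);


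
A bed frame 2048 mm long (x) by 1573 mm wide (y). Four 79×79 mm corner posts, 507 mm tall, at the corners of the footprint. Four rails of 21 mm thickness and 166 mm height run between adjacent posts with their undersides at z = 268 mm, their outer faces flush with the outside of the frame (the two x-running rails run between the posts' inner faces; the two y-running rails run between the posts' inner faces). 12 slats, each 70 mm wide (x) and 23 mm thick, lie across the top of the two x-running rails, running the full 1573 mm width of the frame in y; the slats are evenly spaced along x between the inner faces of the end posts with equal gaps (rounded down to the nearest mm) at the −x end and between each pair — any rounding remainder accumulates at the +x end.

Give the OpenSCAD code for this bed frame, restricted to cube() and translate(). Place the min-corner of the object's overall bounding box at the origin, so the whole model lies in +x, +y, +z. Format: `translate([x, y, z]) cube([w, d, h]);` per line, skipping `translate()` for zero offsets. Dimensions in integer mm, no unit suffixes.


cube([79, 79, 507]);
translate([0, 1494, 0]) cube([79, 79, 507]);
translate([1969, 0, 0]) cube([79, 79, 507]);
translate([1969, 1494, 0]) cube([79, 79, 507]);
translate([79, 0, 268]) cube([1890, 21, 166]);
translate([79, 1552, 268]) cube([1890, 21, 166]);
translate([0, 79, 268]) cube([21, 1415, 166]);
translate([2027, 79, 268]) cube([21, 1415, 166]);
translate([159, 0, 434]) cube([70, 1573, 23]);
translate([309, 0, 434]) cube([70, 1573, 23]);
translate([459, 0, 434]) cube([70, 1573, 23]);
translate([609, 0, 434]) cube([70, 1573, 23]);
translate([759, 0, 434]) cube([70, 1573, 23]);
translate([909, 0, 434]) cube([70, 1573, 23]);
translate([1059, 0, 434]) cube([70, 1573, 23]);
translate([1209, 0, 434]) cube([70, 1573, 23]);
translate([1359, 0, 434]) cube([70, 1573, 23]);
translate([1509, 0, 434]) cube([70, 1573, 23]);
translate([1659, 0, 434]) cube([70, 1573, 23]);
translate([1809, 0, 434]) cube([70, 1573, 23]);
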